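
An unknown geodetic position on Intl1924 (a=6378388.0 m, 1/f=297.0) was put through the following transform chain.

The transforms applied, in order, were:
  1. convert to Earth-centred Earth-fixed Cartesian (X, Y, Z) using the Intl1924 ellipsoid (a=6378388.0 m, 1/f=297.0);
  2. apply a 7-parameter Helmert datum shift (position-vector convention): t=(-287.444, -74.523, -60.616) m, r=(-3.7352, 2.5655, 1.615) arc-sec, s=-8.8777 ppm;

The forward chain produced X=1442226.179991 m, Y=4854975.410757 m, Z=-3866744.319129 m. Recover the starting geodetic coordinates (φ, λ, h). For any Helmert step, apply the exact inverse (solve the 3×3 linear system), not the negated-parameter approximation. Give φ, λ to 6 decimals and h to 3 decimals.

φ=-37.544893°, λ=73.451722°, h=1696.712 m

start: X=1442226.1800, Y=4854975.4108, Z=-3866744.3191 m
→ Helmert⁻¹: X=1442612.5374, Y=4855151.7601, Z=-3866612.1668
→ geod (Bowring, a=6378388.000): φ=-37.54489300°, λ=73.45172200°, h=1696.7120 m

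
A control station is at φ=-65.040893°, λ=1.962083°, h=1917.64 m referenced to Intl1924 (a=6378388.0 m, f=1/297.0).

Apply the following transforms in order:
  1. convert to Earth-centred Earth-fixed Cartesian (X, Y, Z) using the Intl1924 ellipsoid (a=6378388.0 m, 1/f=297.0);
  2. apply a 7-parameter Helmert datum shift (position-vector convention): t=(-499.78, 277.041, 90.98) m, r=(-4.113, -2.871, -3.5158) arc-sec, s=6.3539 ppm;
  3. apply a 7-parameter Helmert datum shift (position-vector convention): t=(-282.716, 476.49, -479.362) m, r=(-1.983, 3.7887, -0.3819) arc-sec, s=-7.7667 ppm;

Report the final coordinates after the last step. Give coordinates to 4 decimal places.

X=2697379.9220 m, Y=92967.2768 m, Z=-5761898.6753 m

start: φ=-65.040893°, λ=1.962083°, h=1917.640 m
→ ECEF (a=6378388.000, f=1/297.0): X=2698190.1107, Y=92435.1397, Z=-5761503.7029
→ Helmert 7p (PV): X=2697789.2452, Y=92551.8895, Z=-5761413.6177
→ Helmert 7p (PV): X=2697379.9220, Y=92967.2768, Z=-5761898.6753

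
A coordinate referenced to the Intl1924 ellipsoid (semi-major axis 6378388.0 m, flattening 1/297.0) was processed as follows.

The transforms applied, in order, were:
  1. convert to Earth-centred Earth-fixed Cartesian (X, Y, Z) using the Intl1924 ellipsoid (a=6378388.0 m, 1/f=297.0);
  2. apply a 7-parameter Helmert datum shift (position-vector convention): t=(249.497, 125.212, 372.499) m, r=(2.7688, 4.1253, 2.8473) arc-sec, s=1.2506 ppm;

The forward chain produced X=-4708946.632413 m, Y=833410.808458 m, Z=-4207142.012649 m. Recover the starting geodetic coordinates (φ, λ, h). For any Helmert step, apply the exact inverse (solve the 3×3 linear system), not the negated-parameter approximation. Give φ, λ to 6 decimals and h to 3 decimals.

start: X=-4708946.6324, Y=833410.8085, Z=-4207142.0126 m
→ Helmert⁻¹: X=-4709094.5849, Y=833293.0782, Z=-4207614.6174
→ geod (Bowring, a=6378388.000): φ=-41.53431300°, λ=169.96516200°, h=779.5810 m

φ=-41.534313°, λ=169.965162°, h=779.581 m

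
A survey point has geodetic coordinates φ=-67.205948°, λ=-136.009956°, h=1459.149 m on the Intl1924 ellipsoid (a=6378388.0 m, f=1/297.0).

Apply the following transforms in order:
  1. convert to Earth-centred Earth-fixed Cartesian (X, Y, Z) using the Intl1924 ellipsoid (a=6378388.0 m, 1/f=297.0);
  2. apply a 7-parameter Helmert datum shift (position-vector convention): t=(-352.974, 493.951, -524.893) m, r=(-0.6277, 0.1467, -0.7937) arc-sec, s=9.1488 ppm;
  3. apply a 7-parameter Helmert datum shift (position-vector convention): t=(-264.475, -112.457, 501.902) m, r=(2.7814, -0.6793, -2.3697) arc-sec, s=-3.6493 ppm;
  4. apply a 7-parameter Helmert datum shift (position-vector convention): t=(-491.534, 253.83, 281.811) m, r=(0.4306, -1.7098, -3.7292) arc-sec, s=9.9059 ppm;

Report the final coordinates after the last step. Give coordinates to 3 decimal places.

X=-1784507.061 m, Y=-1720846.334 m, Z=-5858701.723 m

start: φ=-67.205948°, λ=-136.009956°, h=1459.149 m
→ ECEF (a=6378388.000, f=1/297.0): X=-1783376.7802, Y=-1721588.1620, Z=-5858829.3299
→ Helmert 7p (PV): X=-1783756.8616, Y=-1721120.9286, Z=-5859401.3167
→ Helmert 7p (PV): X=-1784015.3035, Y=-1721127.6005, Z=-5858907.1150
→ Helmert 7p (PV): X=-1784507.0605, Y=-1720846.3338, Z=-5858701.7233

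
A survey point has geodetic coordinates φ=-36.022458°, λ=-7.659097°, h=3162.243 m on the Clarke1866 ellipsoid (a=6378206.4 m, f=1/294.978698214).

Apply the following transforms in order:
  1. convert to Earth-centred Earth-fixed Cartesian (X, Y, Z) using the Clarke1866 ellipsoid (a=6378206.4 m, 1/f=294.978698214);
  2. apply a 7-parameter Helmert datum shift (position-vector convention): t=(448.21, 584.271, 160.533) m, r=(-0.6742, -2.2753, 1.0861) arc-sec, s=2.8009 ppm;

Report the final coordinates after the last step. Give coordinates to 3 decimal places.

X=5121622.495 m, Y=-688082.428 m, Z=-3731667.965 m

start: φ=-36.022458°, λ=-7.659097°, h=3162.243 m
→ ECEF (a=6378206.400, f=1/294.978698214): X=5121115.1483, Y=-688679.5372, Z=-3731876.7875
→ Helmert 7p (PV): X=5121622.4946, Y=-688082.4276, Z=-3731667.9650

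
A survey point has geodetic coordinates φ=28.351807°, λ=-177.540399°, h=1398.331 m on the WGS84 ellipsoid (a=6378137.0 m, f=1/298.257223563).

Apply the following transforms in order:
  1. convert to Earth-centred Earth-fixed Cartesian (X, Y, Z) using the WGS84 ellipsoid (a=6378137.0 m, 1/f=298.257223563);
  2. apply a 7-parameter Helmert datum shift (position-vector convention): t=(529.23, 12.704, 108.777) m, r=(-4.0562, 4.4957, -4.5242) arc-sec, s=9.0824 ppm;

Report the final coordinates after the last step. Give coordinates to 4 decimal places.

start: φ=28.351807°, λ=-177.540399°, h=1398.331 m
→ ECEF (a=6378137.000, f=1/298.257223563): X=-5613364.9432, Y=-241119.4240, Z=3011537.3246
→ Helmert 7p (PV): X=-5612826.3454, Y=-240926.5632, Z=3011800.5439

X=-5612826.3454 m, Y=-240926.5632 m, Z=3011800.5439 m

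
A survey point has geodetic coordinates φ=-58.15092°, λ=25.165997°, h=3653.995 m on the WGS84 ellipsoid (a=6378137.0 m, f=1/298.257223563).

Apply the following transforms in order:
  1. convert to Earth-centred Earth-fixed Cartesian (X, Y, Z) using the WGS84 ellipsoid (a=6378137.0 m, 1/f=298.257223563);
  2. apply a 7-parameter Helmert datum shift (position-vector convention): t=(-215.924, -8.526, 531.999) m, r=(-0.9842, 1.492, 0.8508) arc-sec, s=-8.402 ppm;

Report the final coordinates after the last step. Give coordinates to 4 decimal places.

X=3055012.9772 m, Y=1435466.9965 m, Z=-5397181.9708 m

start: φ=-58.150920°, λ=25.165997°, h=3653.995 m
→ ECEF (a=6378137.000, f=1/298.257223563): X=3055299.5366, Y=1435500.7365, Z=-5397730.3719
→ Helmert 7p (PV): X=3055012.9772, Y=1435466.9965, Z=-5397181.9708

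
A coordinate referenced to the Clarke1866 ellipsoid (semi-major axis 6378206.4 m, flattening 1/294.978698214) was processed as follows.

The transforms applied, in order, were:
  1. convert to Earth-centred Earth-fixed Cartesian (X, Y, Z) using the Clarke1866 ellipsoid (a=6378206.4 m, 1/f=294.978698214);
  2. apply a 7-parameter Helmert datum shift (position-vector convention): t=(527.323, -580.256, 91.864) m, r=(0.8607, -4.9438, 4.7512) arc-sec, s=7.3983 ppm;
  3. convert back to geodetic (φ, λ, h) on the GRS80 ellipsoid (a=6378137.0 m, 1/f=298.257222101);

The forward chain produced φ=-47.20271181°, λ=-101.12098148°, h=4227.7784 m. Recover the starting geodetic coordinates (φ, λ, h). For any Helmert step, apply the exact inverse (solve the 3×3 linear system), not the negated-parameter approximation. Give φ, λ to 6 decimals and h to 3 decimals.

φ=-47.207992°, λ=-101.131999°, h=3988.696 m

start: φ=-47.202712°, λ=-101.120981°, h=4227.778 m
→ ECEF (a=6378137.000, f=1/298.257222101): X=-837886.2219, Y=-4262478.9485, Z=-4660207.3278
→ Helmert⁻¹: X=-838617.2093, Y=-4261867.2910, Z=-4660226.8297
→ geod (Bowring, a=6378206.400): φ=-47.20799200°, λ=-101.13199900°, h=3988.6960 m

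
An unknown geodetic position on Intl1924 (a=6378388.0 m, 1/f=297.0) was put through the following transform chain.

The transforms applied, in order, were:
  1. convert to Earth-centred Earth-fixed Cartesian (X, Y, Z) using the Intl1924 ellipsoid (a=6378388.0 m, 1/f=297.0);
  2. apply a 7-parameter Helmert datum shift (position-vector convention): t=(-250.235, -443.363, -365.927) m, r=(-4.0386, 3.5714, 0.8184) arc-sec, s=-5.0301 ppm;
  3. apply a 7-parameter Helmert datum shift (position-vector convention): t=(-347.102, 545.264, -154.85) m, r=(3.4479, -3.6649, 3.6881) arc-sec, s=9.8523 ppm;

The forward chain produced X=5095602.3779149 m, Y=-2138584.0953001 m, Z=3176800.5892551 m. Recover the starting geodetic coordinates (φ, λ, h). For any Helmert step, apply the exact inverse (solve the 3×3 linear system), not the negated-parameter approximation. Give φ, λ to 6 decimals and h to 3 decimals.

start: X=5095602.3779, Y=-2138584.0953, Z=3176800.5893 m
→ Helmert⁻¹: X=5095917.4712, Y=-2139146.2971, Z=3176869.3530
→ Helmert⁻¹: X=5096129.8407, Y=-2138796.1225, Z=3177297.6226
→ geod (Bowring, a=6378388.000): φ=30.06157100°, λ=-22.76731900°, h=1934.3830 m

φ=30.061571°, λ=-22.767319°, h=1934.383 m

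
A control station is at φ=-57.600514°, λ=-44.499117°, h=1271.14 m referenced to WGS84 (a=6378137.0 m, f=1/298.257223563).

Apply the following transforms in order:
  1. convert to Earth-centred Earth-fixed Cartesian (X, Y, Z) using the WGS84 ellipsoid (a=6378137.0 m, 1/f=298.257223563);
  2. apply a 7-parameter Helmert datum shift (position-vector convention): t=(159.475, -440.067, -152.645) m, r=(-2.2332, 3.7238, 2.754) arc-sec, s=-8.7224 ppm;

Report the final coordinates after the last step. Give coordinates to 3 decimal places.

X=2443987.274 m, Y=-2401997.995 m, Z=-5363226.247 m

start: φ=-57.600514°, λ=-44.499117°, h=1271.140 m
→ ECEF (a=6378137.000, f=1/298.257223563): X=2443913.8733, Y=-2401553.4402, Z=-5363102.2616
→ Helmert 7p (PV): X=2443987.2743, Y=-2401997.9946, Z=-5363226.2473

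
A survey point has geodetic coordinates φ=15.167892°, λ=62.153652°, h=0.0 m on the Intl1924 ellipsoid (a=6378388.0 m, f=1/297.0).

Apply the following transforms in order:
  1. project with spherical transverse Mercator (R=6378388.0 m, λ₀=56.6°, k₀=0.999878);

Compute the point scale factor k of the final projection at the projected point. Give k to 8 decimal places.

start: φ=15.167892°, λ=62.153652°, h=0.000 m
→ into tm (λ₀=56.6°): φ=15.16789200°, λ−λ₀=5.55365200°
scale k = 1.00426859

1.00426859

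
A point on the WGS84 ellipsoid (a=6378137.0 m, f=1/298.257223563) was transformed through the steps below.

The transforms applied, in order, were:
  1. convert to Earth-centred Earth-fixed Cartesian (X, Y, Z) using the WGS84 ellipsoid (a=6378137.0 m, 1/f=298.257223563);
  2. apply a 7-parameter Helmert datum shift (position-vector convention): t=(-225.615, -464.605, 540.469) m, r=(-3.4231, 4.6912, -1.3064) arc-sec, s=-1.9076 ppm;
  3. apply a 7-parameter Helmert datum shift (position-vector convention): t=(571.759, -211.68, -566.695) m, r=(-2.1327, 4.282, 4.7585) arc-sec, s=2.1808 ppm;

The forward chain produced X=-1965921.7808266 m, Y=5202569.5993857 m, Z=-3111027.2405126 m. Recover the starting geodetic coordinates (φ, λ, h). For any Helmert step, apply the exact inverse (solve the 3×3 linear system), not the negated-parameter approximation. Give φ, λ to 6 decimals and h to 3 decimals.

φ=-29.381697°, λ=110.698638°, h=225.245 m

start: X=-1965921.7808, Y=5202569.5994, Z=-3111027.2405 m
→ Helmert⁻¹: X=-1966304.6505, Y=5202847.4563, Z=-3110440.7867
→ Helmert⁻¹: X=-1966044.9880, Y=5203361.1632, Z=-3110945.5519
→ geod (Bowring, a=6378137.000): φ=-29.38169700°, λ=110.69863800°, h=225.2450 m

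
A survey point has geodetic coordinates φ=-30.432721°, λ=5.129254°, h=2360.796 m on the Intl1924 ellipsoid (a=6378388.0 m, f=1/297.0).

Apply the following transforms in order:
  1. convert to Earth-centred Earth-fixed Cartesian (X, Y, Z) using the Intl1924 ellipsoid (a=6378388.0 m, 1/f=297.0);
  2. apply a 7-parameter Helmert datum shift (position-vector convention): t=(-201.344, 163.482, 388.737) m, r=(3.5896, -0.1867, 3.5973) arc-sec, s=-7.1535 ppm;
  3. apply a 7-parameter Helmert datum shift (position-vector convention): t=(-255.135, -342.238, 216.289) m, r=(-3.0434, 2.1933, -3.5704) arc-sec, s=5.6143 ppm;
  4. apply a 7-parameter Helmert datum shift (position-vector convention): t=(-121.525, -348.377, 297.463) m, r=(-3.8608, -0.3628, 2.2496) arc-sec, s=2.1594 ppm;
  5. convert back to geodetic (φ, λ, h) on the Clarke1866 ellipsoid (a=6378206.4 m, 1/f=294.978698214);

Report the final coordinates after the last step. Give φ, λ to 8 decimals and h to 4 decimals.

φ=-30.43023958°, λ=5.12444933°, h=1589.9170 m

start: φ=-30.432721°, λ=5.129254°, h=2360.796 m
→ ECEF (a=6378388.000, f=1/297.0): X=5484337.1984, Y=492286.6733, Z=-3213068.1994
→ Helmert 7p (PV): X=5484090.9450, Y=492598.1972, Z=-3212642.9465
→ Helmert 7p (PV): X=5483840.9646, Y=492116.3935, Z=-3212510.2774
→ Helmert 7p (PV): X=5483731.5647, Y=491768.7572, Z=-3212219.3173
→ geod (Bowring, a=6378206.400): φ=-30.43023958°, λ=5.12444933°, h=1589.9170 m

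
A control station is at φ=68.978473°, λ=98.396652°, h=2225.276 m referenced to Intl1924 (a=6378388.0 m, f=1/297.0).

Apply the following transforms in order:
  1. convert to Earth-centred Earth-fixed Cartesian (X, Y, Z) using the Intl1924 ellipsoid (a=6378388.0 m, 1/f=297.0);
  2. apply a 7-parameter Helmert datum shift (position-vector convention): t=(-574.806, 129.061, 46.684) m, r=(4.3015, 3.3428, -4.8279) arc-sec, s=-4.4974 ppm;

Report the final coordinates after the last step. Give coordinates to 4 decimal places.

X=-335635.9851 m, Y=2270972.4070 m, Z=5933399.9205 m

start: φ=68.978473°, λ=98.396652°, h=2225.276 m
→ ECEF (a=6378388.000, f=1/297.0): X=-335211.9986, Y=2270969.4480, Z=5933327.1293
→ Helmert 7p (PV): X=-335635.9851, Y=2270972.4070, Z=5933399.9205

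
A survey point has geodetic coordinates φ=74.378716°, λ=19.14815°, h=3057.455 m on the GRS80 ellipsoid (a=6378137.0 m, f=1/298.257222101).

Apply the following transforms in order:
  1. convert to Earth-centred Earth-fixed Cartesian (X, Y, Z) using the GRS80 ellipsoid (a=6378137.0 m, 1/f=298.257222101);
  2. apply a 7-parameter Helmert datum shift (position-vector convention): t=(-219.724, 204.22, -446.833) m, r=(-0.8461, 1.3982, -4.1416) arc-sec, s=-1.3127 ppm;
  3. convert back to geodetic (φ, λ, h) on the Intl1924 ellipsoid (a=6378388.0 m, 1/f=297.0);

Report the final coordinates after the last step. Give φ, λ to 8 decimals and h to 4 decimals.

start: φ=74.378716°, λ=19.148150°, h=3057.455 m
→ ECEF (a=6378137.000, f=1/298.257222101): X=1628305.1195, Y=565384.1215, Z=6123399.6508
→ Helmert 7p (PV): X=1628136.1188, Y=565580.0227, Z=6122931.4226
→ geod (Bowring, a=6378388.000): φ=74.37883506°, λ=19.15614470°, h=2414.5617 m

φ=74.37883506°, λ=19.15614470°, h=2414.5617 m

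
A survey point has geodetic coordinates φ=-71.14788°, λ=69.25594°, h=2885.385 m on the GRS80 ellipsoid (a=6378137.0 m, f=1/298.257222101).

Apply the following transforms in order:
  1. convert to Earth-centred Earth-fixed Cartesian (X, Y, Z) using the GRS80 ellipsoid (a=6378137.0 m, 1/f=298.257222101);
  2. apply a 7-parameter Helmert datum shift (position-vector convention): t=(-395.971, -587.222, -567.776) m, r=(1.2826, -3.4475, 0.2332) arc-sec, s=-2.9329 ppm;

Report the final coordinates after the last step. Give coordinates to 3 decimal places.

start: φ=-71.147880°, λ=69.255940°, h=2885.385 m
→ ECEF (a=6378137.000, f=1/298.257222101): X=732503.3796, Y=1934014.7833, Z=-6016364.0238
→ Helmert 7p (PV): X=732203.6306, Y=1933460.1282, Z=-6016889.8854

X=732203.631 m, Y=1933460.128 m, Z=-6016889.885 m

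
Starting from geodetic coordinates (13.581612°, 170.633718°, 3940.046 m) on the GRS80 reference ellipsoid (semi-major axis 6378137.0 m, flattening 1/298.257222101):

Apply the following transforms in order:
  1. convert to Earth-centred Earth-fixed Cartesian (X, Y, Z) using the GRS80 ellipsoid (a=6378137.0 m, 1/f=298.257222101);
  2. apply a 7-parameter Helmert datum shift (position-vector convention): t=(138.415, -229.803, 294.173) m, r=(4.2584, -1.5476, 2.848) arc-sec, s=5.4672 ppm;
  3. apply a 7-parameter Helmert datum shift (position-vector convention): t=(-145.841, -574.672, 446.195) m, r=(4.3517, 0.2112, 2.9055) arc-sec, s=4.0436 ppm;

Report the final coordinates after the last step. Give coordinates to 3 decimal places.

X=-6122138.288 m, Y=1008767.360 m, Z=1489709.223 m

start: φ=13.581612°, λ=170.633718°, h=3940.046 m
→ ECEF (a=6378137.000, f=1/298.257222101): X=-6122034.8276, Y=1009795.1579, Z=1488952.2136
→ Helmert 7p (PV): X=-6121954.9974, Y=1009455.6052, Z=1489229.4409
→ Helmert 7p (PV): X=-6122138.2878, Y=1008767.3599, Z=1489709.2234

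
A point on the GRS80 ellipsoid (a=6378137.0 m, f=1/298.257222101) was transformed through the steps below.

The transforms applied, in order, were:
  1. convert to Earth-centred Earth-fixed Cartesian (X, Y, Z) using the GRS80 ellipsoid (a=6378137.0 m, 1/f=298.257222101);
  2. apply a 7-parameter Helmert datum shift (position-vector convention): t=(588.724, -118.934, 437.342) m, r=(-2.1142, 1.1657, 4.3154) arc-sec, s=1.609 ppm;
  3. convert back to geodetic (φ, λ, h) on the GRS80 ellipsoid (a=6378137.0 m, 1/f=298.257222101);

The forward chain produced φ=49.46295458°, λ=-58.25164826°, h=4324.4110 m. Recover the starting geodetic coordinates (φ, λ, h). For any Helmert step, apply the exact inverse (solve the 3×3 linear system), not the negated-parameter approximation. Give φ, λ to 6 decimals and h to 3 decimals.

φ=49.462878°, λ=-58.259565°, h=3714.609 m

start: φ=49.462955°, λ=-58.251648°, h=4324.411 m
→ ECEF (a=6378137.000, f=1/298.257222101): X=2186975.8239, Y=-3534340.7687, Z=4827466.4803
→ Helmert⁻¹: X=2186282.3588, Y=-3534311.3652, Z=4826997.5009
→ geod (Bowring, a=6378137.000): φ=49.46287800°, λ=-58.25956500°, h=3714.6090 m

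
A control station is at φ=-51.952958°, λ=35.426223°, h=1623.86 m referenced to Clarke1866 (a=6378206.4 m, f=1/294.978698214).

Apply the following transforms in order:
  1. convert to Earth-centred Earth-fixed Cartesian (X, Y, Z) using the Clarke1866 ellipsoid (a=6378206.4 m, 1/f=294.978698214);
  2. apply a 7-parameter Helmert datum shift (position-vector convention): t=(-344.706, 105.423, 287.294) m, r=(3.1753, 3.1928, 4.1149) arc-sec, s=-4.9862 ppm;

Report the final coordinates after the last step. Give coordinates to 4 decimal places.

X=3210252.9779 m, Y=2284199.2000 m, Z=-5000356.4181 m

start: φ=-51.952958°, λ=35.426223°, h=1623.860 m
→ ECEF (a=6378206.400, f=1/294.978698214): X=3210736.6626, Y=2283964.1315, Z=-5000654.1070
→ Helmert 7p (PV): X=3210252.9779, Y=2284199.2000, Z=-5000356.4181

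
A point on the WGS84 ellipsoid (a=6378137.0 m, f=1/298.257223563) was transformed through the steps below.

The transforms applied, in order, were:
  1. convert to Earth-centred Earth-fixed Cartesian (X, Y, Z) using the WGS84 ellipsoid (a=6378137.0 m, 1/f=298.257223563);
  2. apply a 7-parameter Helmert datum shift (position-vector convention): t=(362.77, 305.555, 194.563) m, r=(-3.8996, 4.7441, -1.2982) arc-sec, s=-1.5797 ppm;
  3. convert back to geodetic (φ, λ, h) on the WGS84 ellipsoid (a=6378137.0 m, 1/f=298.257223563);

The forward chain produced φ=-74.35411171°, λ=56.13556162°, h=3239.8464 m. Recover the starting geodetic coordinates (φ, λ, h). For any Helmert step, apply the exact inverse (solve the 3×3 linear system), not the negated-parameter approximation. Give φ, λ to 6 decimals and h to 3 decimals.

φ=-74.356888°, λ=56.138529°, h=3314.007 m

start: φ=-74.354112°, λ=56.135562°, h=3239.846 m
→ ECEF (a=6378137.000, f=1/298.257223563): X=961981.8471, Y=1433501.1393, Z=-6122834.8899
→ Helmert⁻¹: X=961752.4041, Y=1433319.6614, Z=-6122989.9071
→ geod (Bowring, a=6378137.000): φ=-74.35688800°, λ=56.13852900°, h=3314.0070 m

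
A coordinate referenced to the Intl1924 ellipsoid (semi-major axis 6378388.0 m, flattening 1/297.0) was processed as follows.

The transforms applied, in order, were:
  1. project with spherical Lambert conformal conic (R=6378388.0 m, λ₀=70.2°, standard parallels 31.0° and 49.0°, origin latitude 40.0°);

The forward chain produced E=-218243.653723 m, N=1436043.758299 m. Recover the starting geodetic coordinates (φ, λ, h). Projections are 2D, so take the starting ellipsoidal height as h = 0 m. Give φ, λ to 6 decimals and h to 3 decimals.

φ=52.913624°, λ=66.994274°, h=0.000 m

start: E=-218243.6537, N=1436043.7583 m
→ lcc⁻¹: φ=52.91362400°, λ=66.99427400°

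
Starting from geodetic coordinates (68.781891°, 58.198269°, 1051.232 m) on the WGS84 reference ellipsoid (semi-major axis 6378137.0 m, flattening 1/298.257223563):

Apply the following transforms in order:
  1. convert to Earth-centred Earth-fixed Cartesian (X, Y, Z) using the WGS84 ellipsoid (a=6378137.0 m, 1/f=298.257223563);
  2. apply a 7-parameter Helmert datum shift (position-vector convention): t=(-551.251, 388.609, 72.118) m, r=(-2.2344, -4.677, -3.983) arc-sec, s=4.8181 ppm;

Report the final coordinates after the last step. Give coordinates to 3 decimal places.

X=1219581.146 m, Y=1968323.933 m, Z=5924297.757 m

start: φ=68.781891°, λ=58.198269°, h=1051.232 m
→ ECEF (a=6378137.000, f=1/298.257223563): X=1220222.8474, Y=1967885.2302, Z=5924190.7452
→ Helmert 7p (PV): X=1219581.1458, Y=1968323.9331, Z=5924297.7574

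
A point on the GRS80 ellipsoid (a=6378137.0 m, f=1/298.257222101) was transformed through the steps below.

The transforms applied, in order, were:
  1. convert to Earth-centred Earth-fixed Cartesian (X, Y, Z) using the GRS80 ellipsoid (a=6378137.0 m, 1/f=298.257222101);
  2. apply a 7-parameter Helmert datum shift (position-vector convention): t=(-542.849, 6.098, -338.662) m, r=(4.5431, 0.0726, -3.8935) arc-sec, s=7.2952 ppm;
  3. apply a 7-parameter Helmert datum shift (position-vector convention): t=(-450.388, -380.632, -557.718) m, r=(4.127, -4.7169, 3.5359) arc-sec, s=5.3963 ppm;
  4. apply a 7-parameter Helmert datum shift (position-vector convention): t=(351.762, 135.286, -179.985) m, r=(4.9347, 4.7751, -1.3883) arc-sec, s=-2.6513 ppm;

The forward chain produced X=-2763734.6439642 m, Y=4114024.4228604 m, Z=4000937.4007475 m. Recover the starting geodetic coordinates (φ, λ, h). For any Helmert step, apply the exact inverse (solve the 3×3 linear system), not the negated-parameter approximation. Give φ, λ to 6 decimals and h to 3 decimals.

start: X=-2763734.6440, Y=4114024.4229, Z=4000937.4007 m
→ Helmert⁻¹: X=-2764214.0479, Y=4113977.1585, Z=4000965.5782
→ Helmert⁻¹: X=-2763586.7070, Y=4114463.0259, Z=4001482.5779
→ Helmert⁻¹: X=-2763102.7752, Y=4114462.8951, Z=4001700.4501
→ geod (Bowring, a=6378137.000): φ=39.10629900°, λ=123.88367300°, h=347.6230 m

φ=39.106299°, λ=123.883673°, h=347.623 m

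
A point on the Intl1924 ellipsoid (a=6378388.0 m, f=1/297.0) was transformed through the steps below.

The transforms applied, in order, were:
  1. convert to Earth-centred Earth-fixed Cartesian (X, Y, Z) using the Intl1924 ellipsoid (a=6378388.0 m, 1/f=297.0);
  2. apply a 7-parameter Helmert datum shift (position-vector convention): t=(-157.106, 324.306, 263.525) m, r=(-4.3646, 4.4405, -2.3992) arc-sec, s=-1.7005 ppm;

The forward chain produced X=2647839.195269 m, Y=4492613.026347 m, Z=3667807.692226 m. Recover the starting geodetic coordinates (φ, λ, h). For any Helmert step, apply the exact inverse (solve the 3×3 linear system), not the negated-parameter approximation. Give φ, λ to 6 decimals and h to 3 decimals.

start: X=2647839.1953, Y=4492613.0263, Z=3667807.6922 m
→ Helmert⁻¹: X=2647869.5931, Y=4492249.5494, Z=3667702.4644
→ geod (Bowring, a=6378388.000): φ=35.30295800°, λ=59.48359900°, h=3974.3700 m

φ=35.302958°, λ=59.483599°, h=3974.370 m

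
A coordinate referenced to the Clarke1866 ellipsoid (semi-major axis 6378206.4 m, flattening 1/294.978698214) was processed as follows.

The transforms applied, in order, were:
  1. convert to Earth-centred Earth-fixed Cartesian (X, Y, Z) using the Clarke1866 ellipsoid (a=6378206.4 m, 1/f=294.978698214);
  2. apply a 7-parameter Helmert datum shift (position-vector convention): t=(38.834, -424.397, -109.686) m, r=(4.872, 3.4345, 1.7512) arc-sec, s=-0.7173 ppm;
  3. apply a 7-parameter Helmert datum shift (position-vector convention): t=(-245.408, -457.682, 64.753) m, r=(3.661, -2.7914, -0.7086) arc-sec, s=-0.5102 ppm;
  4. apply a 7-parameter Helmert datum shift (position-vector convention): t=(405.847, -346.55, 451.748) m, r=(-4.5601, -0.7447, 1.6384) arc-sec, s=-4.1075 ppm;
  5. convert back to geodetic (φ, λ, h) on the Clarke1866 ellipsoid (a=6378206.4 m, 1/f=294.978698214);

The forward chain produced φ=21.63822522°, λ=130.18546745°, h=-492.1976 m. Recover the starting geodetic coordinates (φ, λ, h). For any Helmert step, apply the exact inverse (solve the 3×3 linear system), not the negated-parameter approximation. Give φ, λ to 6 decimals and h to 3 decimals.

φ=21.630426°, λ=130.178247°, h=383.667 m

start: φ=21.638225°, λ=130.185467°, h=-492.198 m
→ ECEF (a=6378206.400, f=1/294.978698214): X=-3827067.6286, Y=4531053.6357, Z=2336905.1068
→ Helmert⁻¹: X=-3827444.7672, Y=4531397.5436, Z=2336576.9545
→ Helmert⁻¹: X=-3827185.2608, Y=4531885.8602, Z=2336484.7507
→ Helmert⁻¹: X=-3827227.2634, Y=4532401.1883, Z=2336425.3299
→ geod (Bowring, a=6378206.400): φ=21.63042600°, λ=130.17824700°, h=383.6670 m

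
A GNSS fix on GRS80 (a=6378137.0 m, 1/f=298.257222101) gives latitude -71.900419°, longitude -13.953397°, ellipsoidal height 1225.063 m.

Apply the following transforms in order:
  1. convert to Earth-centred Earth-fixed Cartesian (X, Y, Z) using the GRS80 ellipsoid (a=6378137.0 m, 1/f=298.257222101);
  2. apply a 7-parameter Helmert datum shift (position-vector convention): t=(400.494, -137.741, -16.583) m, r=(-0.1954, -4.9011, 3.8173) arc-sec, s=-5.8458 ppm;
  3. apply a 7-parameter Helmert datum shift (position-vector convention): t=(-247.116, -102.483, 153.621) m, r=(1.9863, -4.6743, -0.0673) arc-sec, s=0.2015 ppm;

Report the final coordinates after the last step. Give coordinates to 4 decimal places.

X=1929665.9829 m, Y=-479495.7279 m, Z=-6041151.2487 m

start: φ=-71.900419°, λ=-13.953397°, h=1225.063 m
→ ECEF (a=6378137.000, f=1/298.257222101): X=1929234.3223, Y=-479345.7377, Z=-6041407.7959
→ Helmert 7p (PV): X=1929775.9597, Y=-479450.6959, Z=-6041342.7672
→ Helmert 7p (PV): X=1929665.9829, Y=-479495.7279, Z=-6041151.2487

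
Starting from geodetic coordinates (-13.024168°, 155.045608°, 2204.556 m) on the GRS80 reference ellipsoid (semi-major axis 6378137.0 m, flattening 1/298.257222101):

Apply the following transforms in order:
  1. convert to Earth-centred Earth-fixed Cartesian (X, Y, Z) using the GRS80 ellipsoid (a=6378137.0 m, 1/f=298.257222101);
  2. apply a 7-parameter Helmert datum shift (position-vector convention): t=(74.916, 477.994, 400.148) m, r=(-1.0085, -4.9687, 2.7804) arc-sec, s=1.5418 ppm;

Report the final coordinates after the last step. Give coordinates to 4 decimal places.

X=-5636779.7005 m, Y=2623442.4314 m, Z=-1428257.7631 m

start: φ=-13.024168°, λ=155.045608°, h=2204.556 m
→ ECEF (a=6378137.000, f=1/298.257222101): X=-5636844.9788, Y=2623043.3611, Z=-1428507.0979
→ Helmert 7p (PV): X=-5636779.7005, Y=2623442.4314, Z=-1428257.7631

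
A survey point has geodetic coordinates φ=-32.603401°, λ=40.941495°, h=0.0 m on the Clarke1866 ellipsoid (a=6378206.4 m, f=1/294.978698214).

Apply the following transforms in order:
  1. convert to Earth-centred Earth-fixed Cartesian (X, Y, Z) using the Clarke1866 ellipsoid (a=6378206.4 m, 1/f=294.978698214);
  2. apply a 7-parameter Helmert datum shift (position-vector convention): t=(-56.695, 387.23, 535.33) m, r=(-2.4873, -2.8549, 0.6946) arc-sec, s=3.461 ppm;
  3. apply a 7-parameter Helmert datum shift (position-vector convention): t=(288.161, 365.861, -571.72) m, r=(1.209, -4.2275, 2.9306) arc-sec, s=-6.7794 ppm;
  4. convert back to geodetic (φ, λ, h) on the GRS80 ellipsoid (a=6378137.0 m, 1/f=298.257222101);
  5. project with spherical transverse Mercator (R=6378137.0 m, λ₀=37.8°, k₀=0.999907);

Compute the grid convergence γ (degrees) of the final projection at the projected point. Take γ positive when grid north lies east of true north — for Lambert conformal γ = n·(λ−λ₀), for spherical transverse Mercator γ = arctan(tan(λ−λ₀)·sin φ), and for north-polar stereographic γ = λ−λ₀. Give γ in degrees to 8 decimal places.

start: φ=-32.603401°, λ=40.941495°, h=0.000 m
→ ECEF (a=6378206.400, f=1/294.978698214): X=4062744.9008, Y=3524413.3849, Z=-3416807.1868
→ Helmert 7p (PV): X=4062737.6904, Y=3524785.2916, Z=-3416269.9501
→ Helmert 7p (PV): X=4063018.2465, Y=3525205.0035, Z=-3416714.5826
→ geod (Bowring, a=6378137.000): φ=-32.59722952°, λ=40.94595639°, h=561.5842 m
→ into tm (λ₀=37.8°): φ=-32.59722952°, λ−λ₀=3.14595639°
convergence γ = -1.69603093°

-1.69603093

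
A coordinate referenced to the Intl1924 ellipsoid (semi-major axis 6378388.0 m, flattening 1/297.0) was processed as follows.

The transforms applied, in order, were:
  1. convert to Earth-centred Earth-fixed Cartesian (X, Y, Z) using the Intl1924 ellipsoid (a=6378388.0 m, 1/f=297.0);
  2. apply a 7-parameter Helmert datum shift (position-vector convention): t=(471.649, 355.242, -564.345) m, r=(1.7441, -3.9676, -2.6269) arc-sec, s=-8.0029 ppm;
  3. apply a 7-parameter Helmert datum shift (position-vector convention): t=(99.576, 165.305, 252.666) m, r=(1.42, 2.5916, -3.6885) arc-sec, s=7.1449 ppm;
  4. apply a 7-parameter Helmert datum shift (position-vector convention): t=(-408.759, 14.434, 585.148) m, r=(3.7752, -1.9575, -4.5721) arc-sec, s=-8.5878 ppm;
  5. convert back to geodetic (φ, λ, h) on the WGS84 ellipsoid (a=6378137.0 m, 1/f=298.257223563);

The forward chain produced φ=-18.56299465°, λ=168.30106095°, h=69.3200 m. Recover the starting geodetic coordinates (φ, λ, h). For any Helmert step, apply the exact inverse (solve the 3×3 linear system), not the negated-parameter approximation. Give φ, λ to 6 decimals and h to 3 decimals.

φ=-18.565168°, λ=168.310052°, h=22.745 m

start: φ=-18.562995°, λ=168.301061°, h=69.320 m
→ ECEF (a=6378137.000, f=1/298.257223563): X=-5922780.6123, Y=1226434.5244, Z=-2017575.3941
→ Helmert⁻¹: X=-5922469.0480, Y=1226262.4069, Z=-2018144.1121
→ Helmert⁻¹: X=-5922522.8705, Y=1225968.5371, Z=-2018465.2101
→ Helmert⁻¹: X=-5923096.3424, Y=1225530.6078, Z=-2017813.4434
→ geod (Bowring, a=6378388.000): φ=-18.56516800°, λ=168.31005200°, h=22.7450 m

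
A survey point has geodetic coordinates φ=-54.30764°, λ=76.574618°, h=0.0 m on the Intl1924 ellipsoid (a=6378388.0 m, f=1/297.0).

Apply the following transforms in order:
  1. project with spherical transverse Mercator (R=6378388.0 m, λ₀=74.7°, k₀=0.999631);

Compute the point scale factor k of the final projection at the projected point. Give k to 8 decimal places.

start: φ=-54.307640°, λ=76.574618°, h=0.000 m
→ into tm (λ₀=74.7°): φ=-54.30764000°, λ−λ₀=1.87461800°
scale k = 0.99981311

0.99981311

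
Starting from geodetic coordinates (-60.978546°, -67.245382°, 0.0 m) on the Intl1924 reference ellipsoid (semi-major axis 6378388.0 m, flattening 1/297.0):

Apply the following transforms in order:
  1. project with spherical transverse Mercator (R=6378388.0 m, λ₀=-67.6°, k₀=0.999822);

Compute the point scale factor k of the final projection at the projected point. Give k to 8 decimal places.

start: φ=-60.978546°, λ=-67.245382°, h=0.000 m
→ into tm (λ₀=-67.6°): φ=-60.97854600°, λ−λ₀=0.35461800°
scale k = 0.99982651

0.99982651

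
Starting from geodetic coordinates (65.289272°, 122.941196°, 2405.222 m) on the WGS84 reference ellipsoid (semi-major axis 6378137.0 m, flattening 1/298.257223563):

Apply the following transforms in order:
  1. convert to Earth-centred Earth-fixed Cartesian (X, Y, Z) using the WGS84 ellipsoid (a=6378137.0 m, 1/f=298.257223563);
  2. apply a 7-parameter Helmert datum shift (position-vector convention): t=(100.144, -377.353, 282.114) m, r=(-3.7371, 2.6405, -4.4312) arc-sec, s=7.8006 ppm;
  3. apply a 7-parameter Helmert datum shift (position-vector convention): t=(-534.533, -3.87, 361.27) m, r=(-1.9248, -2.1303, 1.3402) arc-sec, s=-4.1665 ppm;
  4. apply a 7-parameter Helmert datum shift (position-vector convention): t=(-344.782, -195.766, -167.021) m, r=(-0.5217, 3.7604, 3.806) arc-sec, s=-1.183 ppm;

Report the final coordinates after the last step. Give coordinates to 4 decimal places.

start: φ=65.289272°, λ=122.941196°, h=2405.222 m
→ ECEF (a=6378137.000, f=1/298.257223563): X=-1454442.7403, Y=2244685.6481, Z=5773451.3889
→ Helmert 7p (PV): X=-1454231.8093, Y=2244461.6551, Z=5773756.4890
→ Helmert 7p (PV): X=-1454834.4975, Y=2244492.8635, Z=5774057.7389
→ Helmert 7p (PV): X=-1455113.7075, Y=2244282.2018, Z=5773904.7332

X=-1455113.7075 m, Y=2244282.2018 m, Z=5773904.7332 m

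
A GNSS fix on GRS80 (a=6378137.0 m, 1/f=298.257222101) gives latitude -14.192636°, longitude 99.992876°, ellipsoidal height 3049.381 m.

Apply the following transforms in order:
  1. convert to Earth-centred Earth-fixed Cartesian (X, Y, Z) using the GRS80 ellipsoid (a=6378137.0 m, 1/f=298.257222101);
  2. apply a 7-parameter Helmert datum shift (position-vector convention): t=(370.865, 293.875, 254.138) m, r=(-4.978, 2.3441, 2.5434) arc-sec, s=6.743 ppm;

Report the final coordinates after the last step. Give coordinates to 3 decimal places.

start: φ=-14.192636°, λ=99.992876°, h=3049.381 m
→ ECEF (a=6378137.000, f=1/298.257222101): X=-1073717.7171, Y=6093786.3151, Z=-1554400.9631
→ Helmert 7p (PV): X=-1073446.8988, Y=6094070.5264, Z=-1554292.1727

X=-1073446.899 m, Y=6094070.526 m, Z=-1554292.173 m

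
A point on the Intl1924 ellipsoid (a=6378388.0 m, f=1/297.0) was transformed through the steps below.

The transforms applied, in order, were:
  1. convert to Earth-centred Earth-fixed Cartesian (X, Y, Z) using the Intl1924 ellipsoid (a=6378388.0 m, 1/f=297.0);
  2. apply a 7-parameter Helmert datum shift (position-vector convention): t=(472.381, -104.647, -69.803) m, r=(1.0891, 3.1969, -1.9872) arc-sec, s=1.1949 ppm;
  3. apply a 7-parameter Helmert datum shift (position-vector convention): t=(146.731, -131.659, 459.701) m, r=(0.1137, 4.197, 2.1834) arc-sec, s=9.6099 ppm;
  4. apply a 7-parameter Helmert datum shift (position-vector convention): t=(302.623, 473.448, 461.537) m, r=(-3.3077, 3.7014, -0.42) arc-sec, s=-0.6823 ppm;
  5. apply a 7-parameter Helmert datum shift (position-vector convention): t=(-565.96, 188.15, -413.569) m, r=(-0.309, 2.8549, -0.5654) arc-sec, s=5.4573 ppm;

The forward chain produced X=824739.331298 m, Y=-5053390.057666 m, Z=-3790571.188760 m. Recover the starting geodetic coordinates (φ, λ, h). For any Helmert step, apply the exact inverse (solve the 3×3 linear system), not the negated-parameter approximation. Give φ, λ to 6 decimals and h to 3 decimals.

φ=-36.699174°, λ=-80.732320°, h=358.317 m

start: X=824739.3313, Y=-5053390.0577, Z=-3790571.1888 m
→ Helmert⁻¹: X=825367.0989, Y=-5053542.6886, Z=-3790133.0826
→ Helmert⁻¹: X=825143.3528, Y=-5053957.1170, Z=-3790663.4450
→ Helmert⁻¹: X=825012.3365, Y=-5053787.7146, Z=-3791067.1411
→ Helmert⁻¹: X=824646.4146, Y=-5053689.1007, Z=-3790953.3431
→ geod (Bowring, a=6378388.000): φ=-36.69917400°, λ=-80.73232000°, h=358.3170 m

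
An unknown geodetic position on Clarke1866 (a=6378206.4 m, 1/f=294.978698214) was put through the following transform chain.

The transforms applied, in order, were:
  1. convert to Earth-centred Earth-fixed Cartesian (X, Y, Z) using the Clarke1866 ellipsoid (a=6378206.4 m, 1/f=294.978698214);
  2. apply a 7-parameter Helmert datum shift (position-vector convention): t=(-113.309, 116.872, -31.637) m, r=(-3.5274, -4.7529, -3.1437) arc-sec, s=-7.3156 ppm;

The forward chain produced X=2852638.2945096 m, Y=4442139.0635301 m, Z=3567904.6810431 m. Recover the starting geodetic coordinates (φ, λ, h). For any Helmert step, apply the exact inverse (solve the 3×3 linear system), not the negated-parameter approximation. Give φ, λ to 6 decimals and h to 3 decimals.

φ=34.233667°, λ=57.290412°, h=450.624 m

start: X=2852638.2945, Y=4442139.0635, Z=3567904.6810 m
→ Helmert⁻¹: X=2852786.9875, Y=4442037.1504, Z=3567972.6486
→ geod (Bowring, a=6378206.400): φ=34.23366700°, λ=57.29041200°, h=450.6240 m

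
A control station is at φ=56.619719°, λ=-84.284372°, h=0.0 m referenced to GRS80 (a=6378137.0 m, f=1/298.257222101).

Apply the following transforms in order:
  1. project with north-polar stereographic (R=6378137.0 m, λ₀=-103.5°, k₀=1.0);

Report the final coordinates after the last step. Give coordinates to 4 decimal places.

start: φ=56.619719°, λ=-84.284372°, h=0.000 m
→ stereo (R=6378137.0, λ₀=-103.5°): E=1258792.5422, N=-3611587.6318

E=1258792.5422 m, N=-3611587.6318 m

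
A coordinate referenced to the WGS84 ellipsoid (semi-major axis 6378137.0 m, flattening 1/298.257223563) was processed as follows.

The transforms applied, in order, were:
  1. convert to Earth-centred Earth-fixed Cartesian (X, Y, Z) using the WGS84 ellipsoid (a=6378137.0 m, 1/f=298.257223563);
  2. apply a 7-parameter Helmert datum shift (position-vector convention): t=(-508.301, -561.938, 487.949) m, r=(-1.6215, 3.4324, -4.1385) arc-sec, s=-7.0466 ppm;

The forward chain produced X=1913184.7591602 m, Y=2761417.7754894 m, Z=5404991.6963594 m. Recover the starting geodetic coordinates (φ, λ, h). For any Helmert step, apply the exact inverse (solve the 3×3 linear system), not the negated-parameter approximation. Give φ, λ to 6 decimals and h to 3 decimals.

start: X=1913184.7592, Y=2761417.7755, Z=5404991.6964 m
→ Helmert⁻¹: X=1913561.1921, Y=2761995.0830, Z=5404595.3868
→ geod (Bowring, a=6378137.000): φ=58.30250500°, λ=55.28506800°, h=1267.6420 m

φ=58.302505°, λ=55.285068°, h=1267.642 m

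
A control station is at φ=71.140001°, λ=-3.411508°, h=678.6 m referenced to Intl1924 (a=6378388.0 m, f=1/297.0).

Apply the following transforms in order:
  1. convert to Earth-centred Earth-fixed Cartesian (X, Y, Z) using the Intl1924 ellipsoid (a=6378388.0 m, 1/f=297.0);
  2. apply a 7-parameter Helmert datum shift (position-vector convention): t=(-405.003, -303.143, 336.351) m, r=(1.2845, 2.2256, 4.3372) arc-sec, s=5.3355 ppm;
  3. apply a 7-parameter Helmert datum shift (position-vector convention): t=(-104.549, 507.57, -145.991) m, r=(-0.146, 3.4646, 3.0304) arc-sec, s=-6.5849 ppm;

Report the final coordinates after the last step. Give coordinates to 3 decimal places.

start: φ=71.140001°, λ=-3.411508°, h=678.600 m
→ ECEF (a=6378388.000, f=1/297.0): X=2064646.1339, Y=-123078.7402, Z=6014133.4753
→ Helmert 7p (PV): X=2064319.6278, Y=-123376.5784, Z=6014478.8706
→ Helmert 7p (PV): X=2064304.3218, Y=-122833.6105, Z=6014258.6883

X=2064304.322 m, Y=-122833.610 m, Z=6014258.688 m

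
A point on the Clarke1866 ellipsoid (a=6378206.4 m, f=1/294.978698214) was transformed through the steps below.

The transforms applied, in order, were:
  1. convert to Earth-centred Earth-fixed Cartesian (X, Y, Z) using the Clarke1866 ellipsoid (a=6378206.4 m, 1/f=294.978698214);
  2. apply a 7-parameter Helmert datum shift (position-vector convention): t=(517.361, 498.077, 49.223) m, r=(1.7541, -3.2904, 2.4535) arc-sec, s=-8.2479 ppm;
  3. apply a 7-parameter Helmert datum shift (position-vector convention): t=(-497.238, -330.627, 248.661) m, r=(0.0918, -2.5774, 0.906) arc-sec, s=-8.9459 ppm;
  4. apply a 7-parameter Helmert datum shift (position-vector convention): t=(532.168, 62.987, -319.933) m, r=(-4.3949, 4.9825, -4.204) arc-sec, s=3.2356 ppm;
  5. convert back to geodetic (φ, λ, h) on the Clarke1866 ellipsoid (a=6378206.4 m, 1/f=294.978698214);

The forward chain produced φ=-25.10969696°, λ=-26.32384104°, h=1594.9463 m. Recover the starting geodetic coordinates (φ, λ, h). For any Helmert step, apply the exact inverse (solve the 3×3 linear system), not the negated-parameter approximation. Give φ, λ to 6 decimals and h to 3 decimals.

start: φ=-25.109697°, λ=-26.323841°, h=1594.946 m
→ ECEF (a=6378206.400, f=1/294.978698214): X=5180996.4812, Y=-2563290.9315, Z=-2690605.5129
→ Helmert⁻¹: X=5180564.7772, Y=-2563182.7161, Z=-2690206.3483
→ Helmert⁻¹: X=5181063.4877, Y=-2562898.9712, Z=-2690542.6778
→ Helmert⁻¹: X=5180515.4406, Y=-2563502.6945, Z=-2690674.9336
→ geod (Bowring, a=6378206.400): φ=-25.11155600°, λ=-26.32783700°, h=1319.0400 m

φ=-25.111556°, λ=-26.327837°, h=1319.040 m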